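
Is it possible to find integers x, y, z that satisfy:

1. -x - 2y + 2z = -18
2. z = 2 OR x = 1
Yes

Take x = 22, y = 0, z = 2. Substituting into each constraint:
  (1) (-22) - 2(0) + 2(2) = -18 ✓
  (2) z = 2, target 2 ✓ (first branch holds)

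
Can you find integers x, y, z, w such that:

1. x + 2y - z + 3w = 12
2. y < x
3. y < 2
Yes

Take x = 1, y = 0, z = 1, w = 4. Substituting into each constraint:
  (1) 1 + 2(0) + (-1) + 3(4) = 12 ✓
  (2) 0 < 1 ✓
  (3) 0 < 2 ✓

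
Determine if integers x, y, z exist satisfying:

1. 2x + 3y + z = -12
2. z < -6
Yes

Take x = 0, y = -1, z = -9. Substituting into each constraint:
  (1) 2(0) + 3(-1) + (-9) = -12 ✓
  (2) -9 < -6 ✓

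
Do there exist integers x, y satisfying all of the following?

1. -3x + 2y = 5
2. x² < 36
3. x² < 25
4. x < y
Yes

Take x = -1, y = 1. Substituting into each constraint:
  (1) -3(-1) + 2(1) = 5 ✓
  (2) x² = (-1)² = 1, and 1 < 36 ✓
  (3) x² = (-1)² = 1, and 1 < 25 ✓
  (4) -1 < 1 ✓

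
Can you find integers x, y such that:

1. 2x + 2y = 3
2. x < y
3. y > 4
No

Even the single constraint (2x + 2y = 3) is infeasible over the integers.

  - 2x + 2y = 3: every term on the left is divisible by 2, so the LHS ≡ 0 (mod 2), but the RHS 3 is not — no integer solution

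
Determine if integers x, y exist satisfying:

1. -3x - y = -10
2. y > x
Yes

Take x = 2, y = 4. Substituting into each constraint:
  (1) -3(2) + (-4) = -10 ✓
  (2) 4 > 2 ✓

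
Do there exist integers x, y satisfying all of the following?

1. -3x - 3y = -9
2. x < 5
Yes

Take x = 0, y = 3. Substituting into each constraint:
  (1) -3(0) - 3(3) = -9 ✓
  (2) 0 < 5 ✓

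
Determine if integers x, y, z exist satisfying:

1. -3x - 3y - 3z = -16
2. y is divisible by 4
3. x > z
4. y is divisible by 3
No

Even the single constraint (-3x - 3y - 3z = -16) is infeasible over the integers.

  - -3x - 3y - 3z = -16: every term on the left is divisible by 3, so the LHS ≡ 0 (mod 3), but the RHS -16 is not — no integer solution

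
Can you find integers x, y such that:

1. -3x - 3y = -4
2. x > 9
No

Even the single constraint (-3x - 3y = -4) is infeasible over the integers.

  - -3x - 3y = -4: every term on the left is divisible by 3, so the LHS ≡ 0 (mod 3), but the RHS -4 is not — no integer solution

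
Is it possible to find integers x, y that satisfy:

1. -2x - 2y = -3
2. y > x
No

Even the single constraint (-2x - 2y = -3) is infeasible over the integers.

  - -2x - 2y = -3: every term on the left is divisible by 2, so the LHS ≡ 0 (mod 2), but the RHS -3 is not — no integer solution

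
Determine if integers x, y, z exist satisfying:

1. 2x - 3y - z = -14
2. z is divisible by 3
Yes

Take x = -7, y = 0, z = 0. Substituting into each constraint:
  (1) 2(-7) - 3(0) + 0 = -14 ✓
  (2) 0 = 3 × 0, remainder 0 ✓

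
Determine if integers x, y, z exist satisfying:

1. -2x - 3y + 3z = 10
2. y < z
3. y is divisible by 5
Yes

Take x = -2, y = 0, z = 2. Substituting into each constraint:
  (1) -2(-2) - 3(0) + 3(2) = 10 ✓
  (2) 0 < 2 ✓
  (3) 0 = 5 × 0, remainder 0 ✓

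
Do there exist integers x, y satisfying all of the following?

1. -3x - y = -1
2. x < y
Yes

Take x = 0, y = 1. Substituting into each constraint:
  (1) -3(0) + (-1) = -1 ✓
  (2) 0 < 1 ✓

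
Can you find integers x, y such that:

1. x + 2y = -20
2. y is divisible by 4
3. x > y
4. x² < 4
No

A contradictory subset is {x + 2y = -20, y is divisible by 4, x² < 4}. No integer assignment can satisfy these jointly:

  - x + 2y = -20: is a linear equation tying the variables together
  - y is divisible by 4: restricts y to multiples of 4
  - x² < 4: restricts x to |x| ≤ 1

The bounds confine x to {-1, 0, 1}. For each value, substitute into the equation:
  • x = -1: the equation gives 2y = -19, so y would not be an integer.
  • x = 0: the equation forces y = -10, but 4 does not divide -10.
  • x = 1: the equation gives 2y = -21, so y would not be an integer.
Every case fails, so no integer solution exists.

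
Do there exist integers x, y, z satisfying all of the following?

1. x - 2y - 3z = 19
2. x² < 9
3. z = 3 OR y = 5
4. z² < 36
Yes

Take x = 2, y = -13, z = 3. Substituting into each constraint:
  (1) 2 - 2(-13) - 3(3) = 19 ✓
  (2) x² = (2)² = 4, and 4 < 9 ✓
  (3) z = 3, target 3 ✓ (first branch holds)
  (4) z² = (3)² = 9, and 9 < 36 ✓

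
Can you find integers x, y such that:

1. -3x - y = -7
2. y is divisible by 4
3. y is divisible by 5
Yes

Take x = -11, y = 40. Substituting into each constraint:
  (1) -3(-11) + (-40) = -7 ✓
  (2) 40 = 4 × 10, remainder 0 ✓
  (3) 40 = 5 × 8, remainder 0 ✓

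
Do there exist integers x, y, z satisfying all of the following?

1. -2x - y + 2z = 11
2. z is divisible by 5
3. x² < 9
Yes

Take x = 2, y = -15, z = 0. Substituting into each constraint:
  (1) -2(2) + 15 + 2(0) = 11 ✓
  (2) 0 = 5 × 0, remainder 0 ✓
  (3) x² = (2)² = 4, and 4 < 9 ✓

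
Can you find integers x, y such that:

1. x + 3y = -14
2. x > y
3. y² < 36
Yes

Take x = -2, y = -4. Substituting into each constraint:
  (1) (-2) + 3(-4) = -14 ✓
  (2) -2 > -4 ✓
  (3) y² = (-4)² = 16, and 16 < 36 ✓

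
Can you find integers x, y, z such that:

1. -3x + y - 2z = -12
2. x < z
Yes

Take x = 0, y = -10, z = 1. Substituting into each constraint:
  (1) -3(0) + (-10) - 2(1) = -12 ✓
  (2) 0 < 1 ✓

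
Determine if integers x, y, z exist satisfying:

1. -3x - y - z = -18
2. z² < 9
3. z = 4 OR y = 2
Yes

Take x = 5, y = 2, z = 1. Substituting into each constraint:
  (1) -3(5) + (-2) + (-1) = -18 ✓
  (2) z² = (1)² = 1, and 1 < 9 ✓
  (3) y = 2, target 2 ✓ (second branch holds)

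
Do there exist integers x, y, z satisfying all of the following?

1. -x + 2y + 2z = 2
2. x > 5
Yes

Take x = 6, y = 4, z = 0. Substituting into each constraint:
  (1) (-6) + 2(4) + 2(0) = 2 ✓
  (2) 6 > 5 ✓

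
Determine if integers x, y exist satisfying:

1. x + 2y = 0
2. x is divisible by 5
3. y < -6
Yes

Take x = 20, y = -10. Substituting into each constraint:
  (1) 20 + 2(-10) = 0 ✓
  (2) 20 = 5 × 4, remainder 0 ✓
  (3) -10 < -6 ✓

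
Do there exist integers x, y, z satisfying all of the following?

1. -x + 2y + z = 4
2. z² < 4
Yes

Take x = 0, y = 2, z = 0. Substituting into each constraint:
  (1) 0 + 2(2) + 0 = 4 ✓
  (2) z² = (0)² = 0, and 0 < 4 ✓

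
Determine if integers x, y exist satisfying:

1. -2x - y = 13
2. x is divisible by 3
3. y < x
Yes

Take x = 0, y = -13. Substituting into each constraint:
  (1) -2(0) + 13 = 13 ✓
  (2) 0 = 3 × 0, remainder 0 ✓
  (3) -13 < 0 ✓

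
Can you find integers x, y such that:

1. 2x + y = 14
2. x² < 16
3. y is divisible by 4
Yes

Take x = 1, y = 12. Substituting into each constraint:
  (1) 2(1) + 12 = 14 ✓
  (2) x² = (1)² = 1, and 1 < 16 ✓
  (3) 12 = 4 × 3, remainder 0 ✓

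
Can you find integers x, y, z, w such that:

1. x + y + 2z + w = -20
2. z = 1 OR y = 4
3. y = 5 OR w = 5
Yes

Take x = 0, y = -27, z = 1, w = 5. Substituting into each constraint:
  (1) 0 + (-27) + 2(1) + 5 = -20 ✓
  (2) z = 1, target 1 ✓ (first branch holds)
  (3) w = 5, target 5 ✓ (second branch holds)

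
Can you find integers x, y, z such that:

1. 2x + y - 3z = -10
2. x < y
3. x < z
Yes

Take x = 0, y = 2, z = 4. Substituting into each constraint:
  (1) 2(0) + 2 - 3(4) = -10 ✓
  (2) 0 < 2 ✓
  (3) 0 < 4 ✓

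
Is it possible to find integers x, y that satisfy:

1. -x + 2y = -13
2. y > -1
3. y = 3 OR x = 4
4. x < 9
No

A contradictory subset is {-x + 2y = -13, y > -1, x < 9}. No integer assignment can satisfy these jointly:

  - -x + 2y = -13: is a linear equation tying the variables together
  - y > -1: bounds one variable relative to a constant
  - x < 9: bounds one variable relative to a constant

Range argument: with x ∈ [−∞, 8], y ∈ [0, ∞], the left side of the equation is at least -8, but the right side is -13 < -8. No integer solution exists.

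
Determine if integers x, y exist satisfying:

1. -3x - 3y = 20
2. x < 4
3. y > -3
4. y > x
No

Even the single constraint (-3x - 3y = 20) is infeasible over the integers.

  - -3x - 3y = 20: every term on the left is divisible by 3, so the LHS ≡ 0 (mod 3), but the RHS 20 is not — no integer solution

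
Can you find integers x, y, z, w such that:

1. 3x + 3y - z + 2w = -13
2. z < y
Yes

Take x = -6, y = 2, z = 1, w = 0. Substituting into each constraint:
  (1) 3(-6) + 3(2) + (-1) + 2(0) = -13 ✓
  (2) 1 < 2 ✓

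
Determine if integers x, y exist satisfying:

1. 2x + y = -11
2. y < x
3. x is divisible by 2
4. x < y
No

A contradictory subset is {y < x, x < y}. No integer assignment can satisfy these jointly:

  - y < x: bounds one variable relative to another variable
  - x < y: bounds one variable relative to another variable

Direct contradiction: x > y and y > x cannot both hold.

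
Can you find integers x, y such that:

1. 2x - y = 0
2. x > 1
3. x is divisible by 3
Yes

Take x = 3, y = 6. Substituting into each constraint:
  (1) 2(3) + (-6) = 0 ✓
  (2) 3 > 1 ✓
  (3) 3 = 3 × 1, remainder 0 ✓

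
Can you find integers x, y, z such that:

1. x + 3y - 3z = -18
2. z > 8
Yes

Take x = 9, y = 0, z = 9. Substituting into each constraint:
  (1) 9 + 3(0) - 3(9) = -18 ✓
  (2) 9 > 8 ✓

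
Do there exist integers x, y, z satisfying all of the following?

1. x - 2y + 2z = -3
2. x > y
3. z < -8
Yes

Take x = -13, y = -14, z = -9. Substituting into each constraint:
  (1) (-13) - 2(-14) + 2(-9) = -3 ✓
  (2) -13 > -14 ✓
  (3) -9 < -8 ✓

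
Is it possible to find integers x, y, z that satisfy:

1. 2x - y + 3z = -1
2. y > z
Yes

Take x = 0, y = 1, z = 0. Substituting into each constraint:
  (1) 2(0) + (-1) + 3(0) = -1 ✓
  (2) 1 > 0 ✓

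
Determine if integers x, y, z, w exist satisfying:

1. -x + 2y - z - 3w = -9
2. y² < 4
Yes

Take x = 9, y = 0, z = 0, w = 0. Substituting into each constraint:
  (1) (-9) + 2(0) + 0 - 3(0) = -9 ✓
  (2) y² = (0)² = 0, and 0 < 4 ✓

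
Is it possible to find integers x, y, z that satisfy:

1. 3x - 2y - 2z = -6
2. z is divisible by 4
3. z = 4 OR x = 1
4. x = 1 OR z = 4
Yes

Take x = 0, y = -1, z = 4. Substituting into each constraint:
  (1) 3(0) - 2(-1) - 2(4) = -6 ✓
  (2) 4 = 4 × 1, remainder 0 ✓
  (3) z = 4, target 4 ✓ (first branch holds)
  (4) z = 4, target 4 ✓ (second branch holds)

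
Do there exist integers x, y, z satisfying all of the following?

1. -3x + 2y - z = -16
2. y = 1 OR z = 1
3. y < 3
Yes

Take x = 5, y = 0, z = 1. Substituting into each constraint:
  (1) -3(5) + 2(0) + (-1) = -16 ✓
  (2) z = 1, target 1 ✓ (second branch holds)
  (3) 0 < 3 ✓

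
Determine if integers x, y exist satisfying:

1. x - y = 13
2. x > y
Yes

Take x = 13, y = 0. Substituting into each constraint:
  (1) 13 + 0 = 13 ✓
  (2) 13 > 0 ✓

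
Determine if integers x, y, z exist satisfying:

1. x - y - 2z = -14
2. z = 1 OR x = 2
Yes

Take x = 0, y = 12, z = 1. Substituting into each constraint:
  (1) 0 + (-12) - 2(1) = -14 ✓
  (2) z = 1, target 1 ✓ (first branch holds)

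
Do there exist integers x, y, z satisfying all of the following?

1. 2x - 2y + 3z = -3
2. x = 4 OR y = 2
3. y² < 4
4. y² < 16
Yes

Take x = 4, y = 1, z = -3. Substituting into each constraint:
  (1) 2(4) - 2(1) + 3(-3) = -3 ✓
  (2) x = 4, target 4 ✓ (first branch holds)
  (3) y² = (1)² = 1, and 1 < 4 ✓
  (4) y² = (1)² = 1, and 1 < 16 ✓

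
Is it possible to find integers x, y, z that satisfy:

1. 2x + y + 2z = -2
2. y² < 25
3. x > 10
Yes

Take x = 11, y = 0, z = -12. Substituting into each constraint:
  (1) 2(11) + 0 + 2(-12) = -2 ✓
  (2) y² = (0)² = 0, and 0 < 25 ✓
  (3) 11 > 10 ✓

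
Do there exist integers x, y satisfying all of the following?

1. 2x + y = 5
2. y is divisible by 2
No

The full constraint system is jointly infeasible over the integers. Each constraint and what it forces:

  - 2x + y = 5: is a linear equation tying the variables together
  - y is divisible by 2: restricts y to multiples of 2

Modular obstruction: writing y = 2y', every remaining term of the linear equation is divisible by 2, so the left side is ≡ 0 (mod 2); but the right side 5 ≡ 1 (mod 2). No integers can satisfy it.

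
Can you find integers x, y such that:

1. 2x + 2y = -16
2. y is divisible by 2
Yes

Take x = -8, y = 0. Substituting into each constraint:
  (1) 2(-8) + 2(0) = -16 ✓
  (2) 0 = 2 × 0, remainder 0 ✓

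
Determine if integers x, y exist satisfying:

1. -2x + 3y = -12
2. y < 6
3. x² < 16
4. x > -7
Yes

Take x = 0, y = -4. Substituting into each constraint:
  (1) -2(0) + 3(-4) = -12 ✓
  (2) -4 < 6 ✓
  (3) x² = (0)² = 0, and 0 < 16 ✓
  (4) 0 > -7 ✓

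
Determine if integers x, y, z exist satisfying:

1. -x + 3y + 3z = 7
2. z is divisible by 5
Yes

Take x = -7, y = 0, z = 0. Substituting into each constraint:
  (1) 7 + 3(0) + 3(0) = 7 ✓
  (2) 0 = 5 × 0, remainder 0 ✓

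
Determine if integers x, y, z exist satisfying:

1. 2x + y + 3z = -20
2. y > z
Yes

Take x = -11, y = 2, z = 0. Substituting into each constraint:
  (1) 2(-11) + 2 + 3(0) = -20 ✓
  (2) 2 > 0 ✓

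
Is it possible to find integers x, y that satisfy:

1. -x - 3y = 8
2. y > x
Yes

Take x = -5, y = -1. Substituting into each constraint:
  (1) 5 - 3(-1) = 8 ✓
  (2) -1 > -5 ✓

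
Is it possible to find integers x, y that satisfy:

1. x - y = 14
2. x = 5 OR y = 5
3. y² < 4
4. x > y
No

A contradictory subset is {x - y = 14, x = 5 OR y = 5, y² < 4}. No integer assignment can satisfy these jointly:

  - x - y = 14: is a linear equation tying the variables together
  - x = 5 OR y = 5: forces a choice: either x = 5 or y = 5
  - y² < 4: restricts y to |y| ≤ 1

Split on the disjunction (x = 5 OR y = 5):
  • If x = 5: the equation forces y = -9, but y² < 4 requires |y| ≤ 1.
  • If y = 5: this contradicts y² < 4, which requires |y| ≤ 1.
Both branches are infeasible, so the system has no integer solution.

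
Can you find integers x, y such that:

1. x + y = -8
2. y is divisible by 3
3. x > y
Yes

Take x = -2, y = -6. Substituting into each constraint:
  (1) (-2) + (-6) = -8 ✓
  (2) -6 = 3 × -2, remainder 0 ✓
  (3) -2 > -6 ✓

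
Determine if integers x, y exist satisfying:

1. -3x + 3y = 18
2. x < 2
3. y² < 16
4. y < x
No

A contradictory subset is {-3x + 3y = 18, y < x}. No integer assignment can satisfy these jointly:

  - -3x + 3y = 18: is a linear equation tying the variables together
  - y < x: bounds one variable relative to another variable

From the equation, x − y = -6, i.e. x − y = -6; but x > y requires x − y ≥ 1. Contradiction.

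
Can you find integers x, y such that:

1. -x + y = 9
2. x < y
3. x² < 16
Yes

Take x = 0, y = 9. Substituting into each constraint:
  (1) 0 + 9 = 9 ✓
  (2) 0 < 9 ✓
  (3) x² = (0)² = 0, and 0 < 16 ✓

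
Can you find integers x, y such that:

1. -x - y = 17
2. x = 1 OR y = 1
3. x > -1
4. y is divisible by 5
No

The full constraint system is jointly infeasible over the integers. Each constraint and what it forces:

  - -x - y = 17: is a linear equation tying the variables together
  - x = 1 OR y = 1: forces a choice: either x = 1 or y = 1
  - x > -1: bounds one variable relative to a constant
  - y is divisible by 5: restricts y to multiples of 5

Split on the disjunction (x = 1 OR y = 1):
  • If x = 1: with x = 1, writing y = 5y', every remaining term of the linear equation is divisible by 5, so the left side is ≡ 0 (mod 5); but the right side 18 ≡ 3 (mod 5). No integers can satisfy it.
  • If y = 1: this contradicts the divisibility constraint — 1 is not a multiple of 5.
Both branches are infeasible, so the system has no integer solution.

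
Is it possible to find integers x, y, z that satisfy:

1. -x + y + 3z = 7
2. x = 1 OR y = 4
Yes

Take x = 1, y = 2, z = 2. Substituting into each constraint:
  (1) (-1) + 2 + 3(2) = 7 ✓
  (2) x = 1, target 1 ✓ (first branch holds)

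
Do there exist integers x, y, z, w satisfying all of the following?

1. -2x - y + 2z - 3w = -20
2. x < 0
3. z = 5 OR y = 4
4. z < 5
Yes

Take x = -1, y = 4, z = -9, w = 0. Substituting into each constraint:
  (1) -2(-1) + (-4) + 2(-9) - 3(0) = -20 ✓
  (2) -1 < 0 ✓
  (3) y = 4, target 4 ✓ (second branch holds)
  (4) -9 < 5 ✓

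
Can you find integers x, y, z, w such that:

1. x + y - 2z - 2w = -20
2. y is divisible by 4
Yes

Take x = -20, y = 0, z = 0, w = 0. Substituting into each constraint:
  (1) (-20) + 0 - 2(0) - 2(0) = -20 ✓
  (2) 0 = 4 × 0, remainder 0 ✓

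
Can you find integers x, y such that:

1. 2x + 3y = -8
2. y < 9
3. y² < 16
Yes

Take x = -4, y = 0. Substituting into each constraint:
  (1) 2(-4) + 3(0) = -8 ✓
  (2) 0 < 9 ✓
  (3) y² = (0)² = 0, and 0 < 16 ✓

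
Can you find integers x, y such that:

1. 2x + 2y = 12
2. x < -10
Yes

Take x = -11, y = 17. Substituting into each constraint:
  (1) 2(-11) + 2(17) = 12 ✓
  (2) -11 < -10 ✓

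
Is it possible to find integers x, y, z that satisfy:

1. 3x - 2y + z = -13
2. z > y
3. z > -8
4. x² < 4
Yes

Take x = 0, y = 14, z = 15. Substituting into each constraint:
  (1) 3(0) - 2(14) + 15 = -13 ✓
  (2) 15 > 14 ✓
  (3) 15 > -8 ✓
  (4) x² = (0)² = 0, and 0 < 4 ✓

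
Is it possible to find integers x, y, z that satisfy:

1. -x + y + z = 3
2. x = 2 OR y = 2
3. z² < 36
Yes

Take x = 2, y = 1, z = 4. Substituting into each constraint:
  (1) (-2) + 1 + 4 = 3 ✓
  (2) x = 2, target 2 ✓ (first branch holds)
  (3) z² = (4)² = 16, and 16 < 36 ✓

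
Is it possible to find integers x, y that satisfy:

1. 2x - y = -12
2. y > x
Yes

Take x = -11, y = -10. Substituting into each constraint:
  (1) 2(-11) + 10 = -12 ✓
  (2) -10 > -11 ✓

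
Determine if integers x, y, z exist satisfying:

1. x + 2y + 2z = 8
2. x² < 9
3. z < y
Yes

Take x = 0, y = 3, z = 1. Substituting into each constraint:
  (1) 0 + 2(3) + 2(1) = 8 ✓
  (2) x² = (0)² = 0, and 0 < 9 ✓
  (3) 1 < 3 ✓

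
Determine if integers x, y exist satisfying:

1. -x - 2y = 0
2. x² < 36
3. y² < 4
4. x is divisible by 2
Yes

Take x = 0, y = 0. Substituting into each constraint:
  (1) 0 - 2(0) = 0 ✓
  (2) x² = (0)² = 0, and 0 < 36 ✓
  (3) y² = (0)² = 0, and 0 < 4 ✓
  (4) 0 = 2 × 0, remainder 0 ✓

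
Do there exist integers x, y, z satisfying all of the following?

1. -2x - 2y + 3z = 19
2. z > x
Yes

Take x = 0, y = -8, z = 1. Substituting into each constraint:
  (1) -2(0) - 2(-8) + 3(1) = 19 ✓
  (2) 1 > 0 ✓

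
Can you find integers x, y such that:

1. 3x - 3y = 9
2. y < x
Yes

Take x = 3, y = 0. Substituting into each constraint:
  (1) 3(3) - 3(0) = 9 ✓
  (2) 0 < 3 ✓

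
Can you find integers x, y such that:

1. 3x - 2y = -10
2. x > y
Yes

Take x = -12, y = -13. Substituting into each constraint:
  (1) 3(-12) - 2(-13) = -10 ✓
  (2) -12 > -13 ✓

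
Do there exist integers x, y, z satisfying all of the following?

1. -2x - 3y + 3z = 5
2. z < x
Yes

Take x = 2, y = -2, z = 1. Substituting into each constraint:
  (1) -2(2) - 3(-2) + 3(1) = 5 ✓
  (2) 1 < 2 ✓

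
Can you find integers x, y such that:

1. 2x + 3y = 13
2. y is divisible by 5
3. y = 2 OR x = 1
No

A contradictory subset is {2x + 3y = 13, y = 2 OR x = 1}. No integer assignment can satisfy these jointly:

  - 2x + 3y = 13: is a linear equation tying the variables together
  - y = 2 OR x = 1: forces a choice: either y = 2 or x = 1

Split on the disjunction (y = 2 OR x = 1):
  • If y = 2: with y = 2, every remaining term of the linear equation is divisible by 2, so the left side is ≡ 0 (mod 2); but the right side 7 ≡ 1 (mod 2). No integers can satisfy it.
  • If x = 1: with x = 1, every remaining term of the linear equation is divisible by 3, so the left side is ≡ 0 (mod 3); but the right side 11 ≡ 2 (mod 3). No integers can satisfy it.
Both branches are infeasible, so the system has no integer solution.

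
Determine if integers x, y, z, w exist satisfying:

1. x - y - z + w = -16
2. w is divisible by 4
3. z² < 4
Yes

Take x = -16, y = 0, z = 0, w = 0. Substituting into each constraint:
  (1) (-16) + 0 + 0 + 0 = -16 ✓
  (2) 0 = 4 × 0, remainder 0 ✓
  (3) z² = (0)² = 0, and 0 < 4 ✓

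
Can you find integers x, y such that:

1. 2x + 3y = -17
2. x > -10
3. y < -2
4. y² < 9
No

A contradictory subset is {y < -2, y² < 9}. No integer assignment can satisfy these jointly:

  - y < -2: bounds one variable relative to a constant
  - y² < 9: restricts y to |y| ≤ 2

Direct contradiction: the bounds on y require y ≥ -2 and y ≤ -3 simultaneously, which is empty.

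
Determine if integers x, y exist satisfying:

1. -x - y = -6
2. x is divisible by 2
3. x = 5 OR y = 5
No

The full constraint system is jointly infeasible over the integers. Each constraint and what it forces:

  - -x - y = -6: is a linear equation tying the variables together
  - x is divisible by 2: restricts x to multiples of 2
  - x = 5 OR y = 5: forces a choice: either x = 5 or y = 5

Split on the disjunction (x = 5 OR y = 5):
  • If x = 5: this contradicts the divisibility constraint — 5 is not a multiple of 2.
  • If y = 5: with y = 5, writing x = 2x', every remaining term of the linear equation is divisible by 2, so the left side is ≡ 0 (mod 2); but the right side -1 ≡ 1 (mod 2). No integers can satisfy it.
Both branches are infeasible, so the system has no integer solution.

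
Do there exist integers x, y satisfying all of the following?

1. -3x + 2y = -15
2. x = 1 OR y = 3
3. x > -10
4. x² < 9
Yes

Take x = 1, y = -6. Substituting into each constraint:
  (1) -3(1) + 2(-6) = -15 ✓
  (2) x = 1, target 1 ✓ (first branch holds)
  (3) 1 > -10 ✓
  (4) x² = (1)² = 1, and 1 < 9 ✓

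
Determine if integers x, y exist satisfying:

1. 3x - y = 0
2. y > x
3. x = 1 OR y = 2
Yes

Take x = 1, y = 3. Substituting into each constraint:
  (1) 3(1) + (-3) = 0 ✓
  (2) 3 > 1 ✓
  (3) x = 1, target 1 ✓ (first branch holds)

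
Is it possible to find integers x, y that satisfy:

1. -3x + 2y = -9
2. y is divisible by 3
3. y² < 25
Yes

Take x = 3, y = 0. Substituting into each constraint:
  (1) -3(3) + 2(0) = -9 ✓
  (2) 0 = 3 × 0, remainder 0 ✓
  (3) y² = (0)² = 0, and 0 < 25 ✓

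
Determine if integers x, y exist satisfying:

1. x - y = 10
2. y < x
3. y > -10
Yes

Take x = 10, y = 0. Substituting into each constraint:
  (1) 10 + 0 = 10 ✓
  (2) 0 < 10 ✓
  (3) 0 > -10 ✓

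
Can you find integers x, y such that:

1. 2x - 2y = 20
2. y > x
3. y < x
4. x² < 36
No

A contradictory subset is {y > x, y < x}. No integer assignment can satisfy these jointly:

  - y > x: bounds one variable relative to another variable
  - y < x: bounds one variable relative to another variable

Direct contradiction: y > x and x > y cannot both hold.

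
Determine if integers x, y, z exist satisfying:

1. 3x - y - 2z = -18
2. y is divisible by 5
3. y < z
Yes

Take x = -4, y = 0, z = 3. Substituting into each constraint:
  (1) 3(-4) + 0 - 2(3) = -18 ✓
  (2) 0 = 5 × 0, remainder 0 ✓
  (3) 0 < 3 ✓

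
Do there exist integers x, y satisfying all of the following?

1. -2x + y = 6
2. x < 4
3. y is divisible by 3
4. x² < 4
Yes

Take x = 0, y = 6. Substituting into each constraint:
  (1) -2(0) + 6 = 6 ✓
  (2) 0 < 4 ✓
  (3) 6 = 3 × 2, remainder 0 ✓
  (4) x² = (0)² = 0, and 0 < 4 ✓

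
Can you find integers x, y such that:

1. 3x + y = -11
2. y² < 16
Yes

Take x = -4, y = 1. Substituting into each constraint:
  (1) 3(-4) + 1 = -11 ✓
  (2) y² = (1)² = 1, and 1 < 16 ✓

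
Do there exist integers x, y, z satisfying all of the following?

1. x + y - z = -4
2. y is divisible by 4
Yes

Take x = -4, y = 0, z = 0. Substituting into each constraint:
  (1) (-4) + 0 + 0 = -4 ✓
  (2) 0 = 4 × 0, remainder 0 ✓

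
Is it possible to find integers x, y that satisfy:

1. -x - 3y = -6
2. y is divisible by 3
Yes

Take x = 6, y = 0. Substituting into each constraint:
  (1) (-6) - 3(0) = -6 ✓
  (2) 0 = 3 × 0, remainder 0 ✓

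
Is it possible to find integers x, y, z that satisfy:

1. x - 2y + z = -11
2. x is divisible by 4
Yes

Take x = 0, y = 0, z = -11. Substituting into each constraint:
  (1) 0 - 2(0) + (-11) = -11 ✓
  (2) 0 = 4 × 0, remainder 0 ✓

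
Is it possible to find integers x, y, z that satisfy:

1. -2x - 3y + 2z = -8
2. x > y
Yes

Take x = 1, y = 0, z = -3. Substituting into each constraint:
  (1) -2(1) - 3(0) + 2(-3) = -8 ✓
  (2) 1 > 0 ✓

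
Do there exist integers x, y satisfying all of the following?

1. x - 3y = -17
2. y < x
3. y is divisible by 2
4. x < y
No

A contradictory subset is {y < x, x < y}. No integer assignment can satisfy these jointly:

  - y < x: bounds one variable relative to another variable
  - x < y: bounds one variable relative to another variable

Direct contradiction: x > y and y > x cannot both hold.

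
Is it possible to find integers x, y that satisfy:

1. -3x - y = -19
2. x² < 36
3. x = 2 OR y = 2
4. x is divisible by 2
Yes

Take x = 2, y = 13. Substituting into each constraint:
  (1) -3(2) + (-13) = -19 ✓
  (2) x² = (2)² = 4, and 4 < 36 ✓
  (3) x = 2, target 2 ✓ (first branch holds)
  (4) 2 = 2 × 1, remainder 0 ✓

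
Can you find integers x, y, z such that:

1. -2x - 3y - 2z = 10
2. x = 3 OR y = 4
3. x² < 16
Yes

Take x = 3, y = -4, z = -2. Substituting into each constraint:
  (1) -2(3) - 3(-4) - 2(-2) = 10 ✓
  (2) x = 3, target 3 ✓ (first branch holds)
  (3) x² = (3)² = 9, and 9 < 16 ✓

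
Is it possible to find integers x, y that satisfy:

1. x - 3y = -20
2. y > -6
Yes

Take x = 1, y = 7. Substituting into each constraint:
  (1) 1 - 3(7) = -20 ✓
  (2) 7 > -6 ✓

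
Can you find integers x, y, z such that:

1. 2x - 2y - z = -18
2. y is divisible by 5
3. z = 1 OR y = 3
No

The full constraint system is jointly infeasible over the integers. Each constraint and what it forces:

  - 2x - 2y - z = -18: is a linear equation tying the variables together
  - y is divisible by 5: restricts y to multiples of 5
  - z = 1 OR y = 3: forces a choice: either z = 1 or y = 3

Split on the disjunction (z = 1 OR y = 3):
  • If z = 1: with z = 1, writing y = 5y', every remaining term of the linear equation is divisible by 2, so the left side is ≡ 0 (mod 2); but the right side -17 ≡ 1 (mod 2). No integers can satisfy it.
  • If y = 3: this contradicts the divisibility constraint — 3 is not a multiple of 5.
Both branches are infeasible, so the system has no integer solution.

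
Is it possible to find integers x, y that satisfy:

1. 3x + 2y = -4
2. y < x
Yes

Take x = 0, y = -2. Substituting into each constraint:
  (1) 3(0) + 2(-2) = -4 ✓
  (2) -2 < 0 ✓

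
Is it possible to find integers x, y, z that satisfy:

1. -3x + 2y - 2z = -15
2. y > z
Yes

Take x = 7, y = 0, z = -3. Substituting into each constraint:
  (1) -3(7) + 2(0) - 2(-3) = -15 ✓
  (2) 0 > -3 ✓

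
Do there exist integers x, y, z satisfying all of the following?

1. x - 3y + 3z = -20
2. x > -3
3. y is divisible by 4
Yes

Take x = 1, y = 0, z = -7. Substituting into each constraint:
  (1) 1 - 3(0) + 3(-7) = -20 ✓
  (2) 1 > -3 ✓
  (3) 0 = 4 × 0, remainder 0 ✓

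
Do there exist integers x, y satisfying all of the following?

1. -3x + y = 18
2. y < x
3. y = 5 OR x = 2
No

The full constraint system is jointly infeasible over the integers. Each constraint and what it forces:

  - -3x + y = 18: is a linear equation tying the variables together
  - y < x: bounds one variable relative to another variable
  - y = 5 OR x = 2: forces a choice: either y = 5 or x = 2

Split on the disjunction (y = 5 OR x = 2):
  • If y = 5: with y = 5, every remaining term of the linear equation is divisible by 3, so the left side is ≡ 0 (mod 3); but the right side 13 ≡ 1 (mod 3). No integers can satisfy it.
  • If x = 2: the equation forces y = 24, giving (x, y) = (2, 24), which violates x > y.
Both branches are infeasible, so the system has no integer solution.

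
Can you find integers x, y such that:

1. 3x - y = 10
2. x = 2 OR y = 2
Yes

Take x = 2, y = -4. Substituting into each constraint:
  (1) 3(2) + 4 = 10 ✓
  (2) x = 2, target 2 ✓ (first branch holds)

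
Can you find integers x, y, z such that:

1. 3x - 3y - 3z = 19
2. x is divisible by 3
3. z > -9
No

Even the single constraint (3x - 3y - 3z = 19) is infeasible over the integers.

  - 3x - 3y - 3z = 19: every term on the left is divisible by 3, so the LHS ≡ 0 (mod 3), but the RHS 19 is not — no integer solution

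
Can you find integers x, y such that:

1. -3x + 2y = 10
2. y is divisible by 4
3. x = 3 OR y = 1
No

A contradictory subset is {-3x + 2y = 10, x = 3 OR y = 1}. No integer assignment can satisfy these jointly:

  - -3x + 2y = 10: is a linear equation tying the variables together
  - x = 3 OR y = 1: forces a choice: either x = 3 or y = 1

Split on the disjunction (x = 3 OR y = 1):
  • If x = 3: with x = 3, every remaining term of the linear equation is divisible by 2, so the left side is ≡ 0 (mod 2); but the right side 19 ≡ 1 (mod 2). No integers can satisfy it.
  • If y = 1: with y = 1, every remaining term of the linear equation is divisible by 3, so the left side is ≡ 0 (mod 3); but the right side 8 ≡ 2 (mod 3). No integers can satisfy it.
Both branches are infeasible, so the system has no integer solution.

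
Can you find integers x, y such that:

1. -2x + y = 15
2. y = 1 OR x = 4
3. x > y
No

The full constraint system is jointly infeasible over the integers. Each constraint and what it forces:

  - -2x + y = 15: is a linear equation tying the variables together
  - y = 1 OR x = 4: forces a choice: either y = 1 or x = 4
  - x > y: bounds one variable relative to another variable

Split on the disjunction (y = 1 OR x = 4):
  • If y = 1: the equation forces x = -7, giving (y, x) = (1, -7), which violates x > y.
  • If x = 4: the equation forces y = 23, giving (x, y) = (4, 23), which violates x > y.
Both branches are infeasible, so the system has no integer solution.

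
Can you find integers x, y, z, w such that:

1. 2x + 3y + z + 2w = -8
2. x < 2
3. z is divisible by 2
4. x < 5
Yes

Take x = 0, y = -4, z = 0, w = 2. Substituting into each constraint:
  (1) 2(0) + 3(-4) + 0 + 2(2) = -8 ✓
  (2) 0 < 2 ✓
  (3) 0 = 2 × 0, remainder 0 ✓
  (4) 0 < 5 ✓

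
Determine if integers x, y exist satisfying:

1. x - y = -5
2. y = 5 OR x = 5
Yes

Take x = 0, y = 5. Substituting into each constraint:
  (1) 0 + (-5) = -5 ✓
  (2) y = 5, target 5 ✓ (first branch holds)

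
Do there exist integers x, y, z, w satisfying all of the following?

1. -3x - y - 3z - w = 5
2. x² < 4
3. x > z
Yes

Take x = 0, y = 0, z = -1, w = -2. Substituting into each constraint:
  (1) -3(0) + 0 - 3(-1) + 2 = 5 ✓
  (2) x² = (0)² = 0, and 0 < 4 ✓
  (3) 0 > -1 ✓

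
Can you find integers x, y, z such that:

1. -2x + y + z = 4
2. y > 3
Yes

Take x = 0, y = 4, z = 0. Substituting into each constraint:
  (1) -2(0) + 4 + 0 = 4 ✓
  (2) 4 > 3 ✓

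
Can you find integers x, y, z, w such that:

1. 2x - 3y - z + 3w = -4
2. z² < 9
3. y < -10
Yes

Take x = -20, y = -12, z = 0, w = 0. Substituting into each constraint:
  (1) 2(-20) - 3(-12) + 0 + 3(0) = -4 ✓
  (2) z² = (0)² = 0, and 0 < 9 ✓
  (3) -12 < -10 ✓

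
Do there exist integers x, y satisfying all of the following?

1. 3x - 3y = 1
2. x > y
No

Even the single constraint (3x - 3y = 1) is infeasible over the integers.

  - 3x - 3y = 1: every term on the left is divisible by 3, so the LHS ≡ 0 (mod 3), but the RHS 1 is not — no integer solution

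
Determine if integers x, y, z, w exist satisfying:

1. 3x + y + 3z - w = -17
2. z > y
Yes

Take x = -8, y = 1, z = 2, w = 0. Substituting into each constraint:
  (1) 3(-8) + 1 + 3(2) + 0 = -17 ✓
  (2) 2 > 1 ✓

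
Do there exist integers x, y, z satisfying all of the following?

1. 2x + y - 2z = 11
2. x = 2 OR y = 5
Yes

Take x = 2, y = 7, z = 0. Substituting into each constraint:
  (1) 2(2) + 7 - 2(0) = 11 ✓
  (2) x = 2, target 2 ✓ (first branch holds)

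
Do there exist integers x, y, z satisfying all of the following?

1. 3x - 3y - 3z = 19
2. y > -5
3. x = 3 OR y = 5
No

Even the single constraint (3x - 3y - 3z = 19) is infeasible over the integers.

  - 3x - 3y - 3z = 19: every term on the left is divisible by 3, so the LHS ≡ 0 (mod 3), but the RHS 19 is not — no integer solution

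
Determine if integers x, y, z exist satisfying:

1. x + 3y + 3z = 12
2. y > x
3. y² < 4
Yes

Take x = 0, y = 1, z = 3. Substituting into each constraint:
  (1) 0 + 3(1) + 3(3) = 12 ✓
  (2) 1 > 0 ✓
  (3) y² = (1)² = 1, and 1 < 4 ✓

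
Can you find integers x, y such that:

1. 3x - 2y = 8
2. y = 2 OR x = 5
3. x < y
No

The full constraint system is jointly infeasible over the integers. Each constraint and what it forces:

  - 3x - 2y = 8: is a linear equation tying the variables together
  - y = 2 OR x = 5: forces a choice: either y = 2 or x = 5
  - x < y: bounds one variable relative to another variable

Split on the disjunction (y = 2 OR x = 5):
  • If y = 2: the equation forces x = 4, giving (y, x) = (2, 4), which violates y > x.
  • If x = 5: with x = 5, every remaining term of the linear equation is divisible by 2, so the left side is ≡ 0 (mod 2); but the right side -7 ≡ 1 (mod 2). No integers can satisfy it.
Both branches are infeasible, so the system has no integer solution.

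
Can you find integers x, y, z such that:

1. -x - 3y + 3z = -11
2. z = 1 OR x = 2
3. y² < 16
Yes

Take x = 14, y = 0, z = 1. Substituting into each constraint:
  (1) (-14) - 3(0) + 3(1) = -11 ✓
  (2) z = 1, target 1 ✓ (first branch holds)
  (3) y² = (0)² = 0, and 0 < 16 ✓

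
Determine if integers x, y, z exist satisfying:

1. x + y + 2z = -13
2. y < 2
Yes

Take x = 1, y = 0, z = -7. Substituting into each constraint:
  (1) 1 + 0 + 2(-7) = -13 ✓
  (2) 0 < 2 ✓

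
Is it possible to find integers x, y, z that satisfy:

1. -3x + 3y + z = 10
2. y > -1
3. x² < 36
Yes

Take x = -3, y = 0, z = 1. Substituting into each constraint:
  (1) -3(-3) + 3(0) + 1 = 10 ✓
  (2) 0 > -1 ✓
  (3) x² = (-3)² = 9, and 9 < 36 ✓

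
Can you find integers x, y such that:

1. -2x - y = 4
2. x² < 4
Yes

Take x = 0, y = -4. Substituting into each constraint:
  (1) -2(0) + 4 = 4 ✓
  (2) x² = (0)² = 0, and 0 < 4 ✓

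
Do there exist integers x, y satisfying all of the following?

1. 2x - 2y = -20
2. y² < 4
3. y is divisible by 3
Yes

Take x = -10, y = 0. Substituting into each constraint:
  (1) 2(-10) - 2(0) = -20 ✓
  (2) y² = (0)² = 0, and 0 < 4 ✓
  (3) 0 = 3 × 0, remainder 0 ✓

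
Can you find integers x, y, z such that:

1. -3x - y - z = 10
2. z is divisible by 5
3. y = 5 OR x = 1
Yes

Take x = -5, y = 5, z = 0. Substituting into each constraint:
  (1) -3(-5) + (-5) + 0 = 10 ✓
  (2) 0 = 5 × 0, remainder 0 ✓
  (3) y = 5, target 5 ✓ (first branch holds)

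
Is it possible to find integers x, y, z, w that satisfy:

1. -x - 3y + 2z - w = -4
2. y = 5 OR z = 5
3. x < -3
Yes

Take x = -5, y = 5, z = 3, w = 0. Substituting into each constraint:
  (1) 5 - 3(5) + 2(3) + 0 = -4 ✓
  (2) y = 5, target 5 ✓ (first branch holds)
  (3) -5 < -3 ✓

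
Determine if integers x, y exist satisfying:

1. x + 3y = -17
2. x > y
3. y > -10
Yes

Take x = -2, y = -5. Substituting into each constraint:
  (1) (-2) + 3(-5) = -17 ✓
  (2) -2 > -5 ✓
  (3) -5 > -10 ✓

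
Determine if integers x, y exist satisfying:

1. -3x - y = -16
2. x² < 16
Yes

Take x = 0, y = 16. Substituting into each constraint:
  (1) -3(0) + (-16) = -16 ✓
  (2) x² = (0)² = 0, and 0 < 16 ✓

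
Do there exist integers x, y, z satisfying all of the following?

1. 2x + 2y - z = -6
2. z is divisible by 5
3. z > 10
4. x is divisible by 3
Yes

Take x = 9, y = -2, z = 20. Substituting into each constraint:
  (1) 2(9) + 2(-2) + (-20) = -6 ✓
  (2) 20 = 5 × 4, remainder 0 ✓
  (3) 20 > 10 ✓
  (4) 9 = 3 × 3, remainder 0 ✓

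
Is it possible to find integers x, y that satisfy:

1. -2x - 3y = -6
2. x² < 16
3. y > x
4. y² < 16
Yes

Take x = 0, y = 2. Substituting into each constraint:
  (1) -2(0) - 3(2) = -6 ✓
  (2) x² = (0)² = 0, and 0 < 16 ✓
  (3) 2 > 0 ✓
  (4) y² = (2)² = 4, and 4 < 16 ✓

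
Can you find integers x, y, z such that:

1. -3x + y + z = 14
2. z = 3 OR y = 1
Yes

Take x = -3, y = 2, z = 3. Substituting into each constraint:
  (1) -3(-3) + 2 + 3 = 14 ✓
  (2) z = 3, target 3 ✓ (first branch holds)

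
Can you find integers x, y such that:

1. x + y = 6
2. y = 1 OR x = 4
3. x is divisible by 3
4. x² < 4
No

The full constraint system is jointly infeasible over the integers. Each constraint and what it forces:

  - x + y = 6: is a linear equation tying the variables together
  - y = 1 OR x = 4: forces a choice: either y = 1 or x = 4
  - x is divisible by 3: restricts x to multiples of 3
  - x² < 4: restricts x to |x| ≤ 1

Split on the disjunction (y = 1 OR x = 4):
  • If y = 1: with y = 1, writing x = 3x', every remaining term of the linear equation is divisible by 3, so the left side is ≡ 0 (mod 3); but the right side 5 ≡ 2 (mod 3). No integers can satisfy it.
  • If x = 4: this contradicts the divisibility constraint — 4 is not a multiple of 3.
Both branches are infeasible, so the system has no integer solution.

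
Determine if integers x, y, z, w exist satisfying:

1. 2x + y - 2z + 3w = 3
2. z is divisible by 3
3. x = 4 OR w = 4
Yes

Take x = 0, y = -9, z = 0, w = 4. Substituting into each constraint:
  (1) 2(0) + (-9) - 2(0) + 3(4) = 3 ✓
  (2) 0 = 3 × 0, remainder 0 ✓
  (3) w = 4, target 4 ✓ (second branch holds)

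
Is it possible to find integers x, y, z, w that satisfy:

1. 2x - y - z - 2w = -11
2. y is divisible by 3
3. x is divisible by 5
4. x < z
Yes

Take x = 0, y = 0, z = 1, w = 5. Substituting into each constraint:
  (1) 2(0) + 0 + (-1) - 2(5) = -11 ✓
  (2) 0 = 3 × 0, remainder 0 ✓
  (3) 0 = 5 × 0, remainder 0 ✓
  (4) 0 < 1 ✓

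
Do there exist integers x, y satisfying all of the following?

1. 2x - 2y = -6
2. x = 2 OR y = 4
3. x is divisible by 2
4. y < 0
No

A contradictory subset is {2x - 2y = -6, x = 2 OR y = 4, y < 0}. No integer assignment can satisfy these jointly:

  - 2x - 2y = -6: is a linear equation tying the variables together
  - x = 2 OR y = 4: forces a choice: either x = 2 or y = 4
  - y < 0: bounds one variable relative to a constant

Split on the disjunction (x = 2 OR y = 4):
  • If x = 2: the equation forces y = 5, which contradicts the bound y ≤ -1.
  • If y = 4: this contradicts the bound y ≤ -1.
Both branches are infeasible, so the system has no integer solution.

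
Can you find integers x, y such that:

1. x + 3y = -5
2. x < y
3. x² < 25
Yes

Take x = -2, y = -1. Substituting into each constraint:
  (1) (-2) + 3(-1) = -5 ✓
  (2) -2 < -1 ✓
  (3) x² = (-2)² = 4, and 4 < 25 ✓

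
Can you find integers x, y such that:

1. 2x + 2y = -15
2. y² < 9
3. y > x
No

Even the single constraint (2x + 2y = -15) is infeasible over the integers.

  - 2x + 2y = -15: every term on the left is divisible by 2, so the LHS ≡ 0 (mod 2), but the RHS -15 is not — no integer solution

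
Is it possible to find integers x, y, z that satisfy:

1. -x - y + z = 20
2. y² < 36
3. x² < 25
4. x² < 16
Yes

Take x = 0, y = 0, z = 20. Substituting into each constraint:
  (1) 0 + 0 + 20 = 20 ✓
  (2) y² = (0)² = 0, and 0 < 36 ✓
  (3) x² = (0)² = 0, and 0 < 25 ✓
  (4) x² = (0)² = 0, and 0 < 16 ✓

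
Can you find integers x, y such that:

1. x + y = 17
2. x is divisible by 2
Yes

Take x = 0, y = 17. Substituting into each constraint:
  (1) 0 + 17 = 17 ✓
  (2) 0 = 2 × 0, remainder 0 ✓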